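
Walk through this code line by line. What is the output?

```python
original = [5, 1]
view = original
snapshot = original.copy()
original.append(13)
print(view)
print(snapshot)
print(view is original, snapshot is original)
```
[5, 1, 13]
[5, 1]
True False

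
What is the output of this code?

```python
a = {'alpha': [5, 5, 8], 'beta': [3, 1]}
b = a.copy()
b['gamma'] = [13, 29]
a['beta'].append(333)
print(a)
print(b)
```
{'alpha': [5, 5, 8], 'beta': [3, 1, 333]}
{'alpha': [5, 5, 8], 'beta': [3, 1, 333], 'gamma': [13, 29]}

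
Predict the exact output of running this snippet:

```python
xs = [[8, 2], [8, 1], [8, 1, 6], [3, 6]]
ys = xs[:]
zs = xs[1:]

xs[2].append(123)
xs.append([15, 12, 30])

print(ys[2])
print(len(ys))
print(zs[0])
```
[8, 1, 6, 123]
4
[8, 1]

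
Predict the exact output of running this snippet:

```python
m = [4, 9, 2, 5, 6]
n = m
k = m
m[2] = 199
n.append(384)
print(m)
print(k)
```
[4, 9, 199, 5, 6, 384]
[4, 9, 199, 5, 6, 384]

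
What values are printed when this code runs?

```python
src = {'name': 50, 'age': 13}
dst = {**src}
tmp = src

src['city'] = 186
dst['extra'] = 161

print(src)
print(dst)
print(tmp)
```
{'name': 50, 'age': 13, 'city': 186}
{'name': 50, 'age': 13, 'extra': 161}
{'name': 50, 'age': 13, 'city': 186}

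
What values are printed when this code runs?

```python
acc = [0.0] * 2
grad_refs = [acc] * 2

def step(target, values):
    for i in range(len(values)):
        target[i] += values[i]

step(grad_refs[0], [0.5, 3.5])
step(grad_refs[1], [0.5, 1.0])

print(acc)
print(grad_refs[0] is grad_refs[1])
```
[1.0, 4.5]
True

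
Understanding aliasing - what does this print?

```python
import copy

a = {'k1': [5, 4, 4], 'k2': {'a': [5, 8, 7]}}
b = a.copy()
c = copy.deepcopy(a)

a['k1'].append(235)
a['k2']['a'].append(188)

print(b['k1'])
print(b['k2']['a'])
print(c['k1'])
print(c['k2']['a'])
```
[5, 4, 4, 235]
[5, 8, 7, 188]
[5, 4, 4]
[5, 8, 7]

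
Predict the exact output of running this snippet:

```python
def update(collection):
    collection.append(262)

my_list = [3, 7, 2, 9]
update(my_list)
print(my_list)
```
[3, 7, 2, 9, 262]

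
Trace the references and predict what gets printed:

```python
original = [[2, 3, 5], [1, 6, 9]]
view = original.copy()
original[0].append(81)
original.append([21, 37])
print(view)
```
[[2, 3, 5, 81], [1, 6, 9]]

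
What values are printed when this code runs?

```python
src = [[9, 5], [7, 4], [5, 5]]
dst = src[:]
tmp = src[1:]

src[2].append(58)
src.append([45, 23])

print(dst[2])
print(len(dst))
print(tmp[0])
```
[5, 5, 58]
3
[7, 4]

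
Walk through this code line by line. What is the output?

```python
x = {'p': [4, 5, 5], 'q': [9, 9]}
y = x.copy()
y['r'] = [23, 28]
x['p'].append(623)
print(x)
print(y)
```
{'p': [4, 5, 5, 623], 'q': [9, 9]}
{'p': [4, 5, 5, 623], 'q': [9, 9], 'r': [23, 28]}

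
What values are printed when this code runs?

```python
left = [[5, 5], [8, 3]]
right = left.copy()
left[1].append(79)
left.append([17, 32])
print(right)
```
[[5, 5], [8, 3, 79]]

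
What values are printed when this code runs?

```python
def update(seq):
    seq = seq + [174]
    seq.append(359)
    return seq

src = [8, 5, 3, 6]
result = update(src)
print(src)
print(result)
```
[8, 5, 3, 6]
[8, 5, 3, 6, 174, 359]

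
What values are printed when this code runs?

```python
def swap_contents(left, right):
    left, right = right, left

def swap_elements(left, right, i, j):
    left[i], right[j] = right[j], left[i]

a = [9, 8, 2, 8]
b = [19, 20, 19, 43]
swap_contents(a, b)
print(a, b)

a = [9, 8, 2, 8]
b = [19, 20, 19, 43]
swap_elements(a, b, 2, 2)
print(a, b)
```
[9, 8, 2, 8] [19, 20, 19, 43]
[9, 8, 19, 8] [19, 20, 2, 43]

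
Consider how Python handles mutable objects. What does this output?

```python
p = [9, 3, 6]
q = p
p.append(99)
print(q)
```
[9, 3, 6, 99]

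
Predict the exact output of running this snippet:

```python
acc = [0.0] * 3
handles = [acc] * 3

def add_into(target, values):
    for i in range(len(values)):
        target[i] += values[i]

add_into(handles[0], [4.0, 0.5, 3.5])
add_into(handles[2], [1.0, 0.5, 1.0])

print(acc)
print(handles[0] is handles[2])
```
[5.0, 1.0, 4.5]
True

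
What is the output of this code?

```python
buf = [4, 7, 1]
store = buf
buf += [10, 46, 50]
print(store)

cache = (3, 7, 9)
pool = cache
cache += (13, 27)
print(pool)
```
[4, 7, 1, 10, 46, 50]
(3, 7, 9)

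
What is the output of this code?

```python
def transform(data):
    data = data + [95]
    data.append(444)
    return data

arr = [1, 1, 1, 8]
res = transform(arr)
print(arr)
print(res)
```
[1, 1, 1, 8]
[1, 1, 1, 8, 95, 444]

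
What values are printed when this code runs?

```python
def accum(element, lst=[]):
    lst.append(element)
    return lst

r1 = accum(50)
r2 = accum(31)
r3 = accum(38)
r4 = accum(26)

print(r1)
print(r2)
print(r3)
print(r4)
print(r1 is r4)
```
[50, 31, 38, 26]
[50, 31, 38, 26]
[50, 31, 38, 26]
[50, 31, 38, 26]
True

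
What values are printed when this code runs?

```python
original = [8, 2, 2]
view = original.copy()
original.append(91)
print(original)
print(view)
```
[8, 2, 2, 91]
[8, 2, 2]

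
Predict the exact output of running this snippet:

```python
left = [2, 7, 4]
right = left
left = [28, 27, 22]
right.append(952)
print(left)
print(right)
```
[28, 27, 22]
[2, 7, 4, 952]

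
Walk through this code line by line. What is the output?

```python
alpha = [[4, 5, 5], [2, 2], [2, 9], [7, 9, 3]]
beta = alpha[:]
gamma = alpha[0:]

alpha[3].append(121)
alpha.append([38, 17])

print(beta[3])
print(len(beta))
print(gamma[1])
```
[7, 9, 3, 121]
4
[2, 2]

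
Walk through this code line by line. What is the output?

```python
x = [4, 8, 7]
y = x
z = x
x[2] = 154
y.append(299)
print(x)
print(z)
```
[4, 8, 154, 299]
[4, 8, 154, 299]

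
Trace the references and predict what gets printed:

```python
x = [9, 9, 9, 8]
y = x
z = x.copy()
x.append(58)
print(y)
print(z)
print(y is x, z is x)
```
[9, 9, 9, 8, 58]
[9, 9, 9, 8]
True False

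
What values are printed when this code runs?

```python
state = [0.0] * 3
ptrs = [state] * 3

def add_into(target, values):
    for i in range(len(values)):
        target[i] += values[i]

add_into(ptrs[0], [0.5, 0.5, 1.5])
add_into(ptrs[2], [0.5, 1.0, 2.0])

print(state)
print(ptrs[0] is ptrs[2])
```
[1.0, 1.5, 3.5]
True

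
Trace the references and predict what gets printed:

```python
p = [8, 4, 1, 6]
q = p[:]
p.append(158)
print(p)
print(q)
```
[8, 4, 1, 6, 158]
[8, 4, 1, 6]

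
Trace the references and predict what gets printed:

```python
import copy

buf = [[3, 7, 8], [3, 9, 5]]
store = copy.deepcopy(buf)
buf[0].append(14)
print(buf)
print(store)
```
[[3, 7, 8, 14], [3, 9, 5]]
[[3, 7, 8], [3, 9, 5]]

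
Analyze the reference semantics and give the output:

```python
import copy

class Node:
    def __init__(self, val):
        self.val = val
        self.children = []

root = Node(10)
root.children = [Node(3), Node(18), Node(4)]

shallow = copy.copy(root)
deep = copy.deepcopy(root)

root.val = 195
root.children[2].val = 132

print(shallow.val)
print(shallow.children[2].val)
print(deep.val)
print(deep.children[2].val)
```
10
132
10
4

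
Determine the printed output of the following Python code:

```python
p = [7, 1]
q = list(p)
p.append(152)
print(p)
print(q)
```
[7, 1, 152]
[7, 1]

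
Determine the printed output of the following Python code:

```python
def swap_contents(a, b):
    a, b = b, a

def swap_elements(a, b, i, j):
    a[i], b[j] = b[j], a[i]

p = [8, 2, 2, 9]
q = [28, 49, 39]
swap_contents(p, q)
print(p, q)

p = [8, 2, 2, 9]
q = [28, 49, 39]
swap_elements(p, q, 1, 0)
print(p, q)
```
[8, 2, 2, 9] [28, 49, 39]
[8, 28, 2, 9] [2, 49, 39]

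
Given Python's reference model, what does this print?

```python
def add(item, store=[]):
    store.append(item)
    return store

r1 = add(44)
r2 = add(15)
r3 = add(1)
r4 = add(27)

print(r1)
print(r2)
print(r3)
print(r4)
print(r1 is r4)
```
[44, 15, 1, 27]
[44, 15, 1, 27]
[44, 15, 1, 27]
[44, 15, 1, 27]
True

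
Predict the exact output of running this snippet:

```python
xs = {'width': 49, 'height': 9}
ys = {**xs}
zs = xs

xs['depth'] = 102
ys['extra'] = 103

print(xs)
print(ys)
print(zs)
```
{'width': 49, 'height': 9, 'depth': 102}
{'width': 49, 'height': 9, 'extra': 103}
{'width': 49, 'height': 9, 'depth': 102}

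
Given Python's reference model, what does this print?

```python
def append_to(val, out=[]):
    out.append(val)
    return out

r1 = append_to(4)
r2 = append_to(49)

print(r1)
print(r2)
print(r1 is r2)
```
[4, 49]
[4, 49]
True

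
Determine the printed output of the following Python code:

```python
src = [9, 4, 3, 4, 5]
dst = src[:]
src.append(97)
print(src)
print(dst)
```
[9, 4, 3, 4, 5, 97]
[9, 4, 3, 4, 5]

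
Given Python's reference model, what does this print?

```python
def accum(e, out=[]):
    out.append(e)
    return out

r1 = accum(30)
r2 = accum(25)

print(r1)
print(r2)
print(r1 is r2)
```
[30, 25]
[30, 25]
True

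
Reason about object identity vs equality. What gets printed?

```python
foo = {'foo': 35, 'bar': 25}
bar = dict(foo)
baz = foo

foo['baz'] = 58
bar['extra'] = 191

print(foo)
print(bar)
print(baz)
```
{'foo': 35, 'bar': 25, 'baz': 58}
{'foo': 35, 'bar': 25, 'extra': 191}
{'foo': 35, 'bar': 25, 'baz': 58}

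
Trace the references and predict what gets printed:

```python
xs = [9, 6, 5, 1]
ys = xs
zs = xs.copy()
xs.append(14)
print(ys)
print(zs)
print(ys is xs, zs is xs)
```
[9, 6, 5, 1, 14]
[9, 6, 5, 1]
True False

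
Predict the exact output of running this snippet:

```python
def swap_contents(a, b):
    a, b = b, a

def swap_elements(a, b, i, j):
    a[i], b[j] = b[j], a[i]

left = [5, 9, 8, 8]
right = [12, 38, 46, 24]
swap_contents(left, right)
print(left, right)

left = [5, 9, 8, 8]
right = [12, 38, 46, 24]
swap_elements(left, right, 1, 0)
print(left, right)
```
[5, 9, 8, 8] [12, 38, 46, 24]
[5, 12, 8, 8] [9, 38, 46, 24]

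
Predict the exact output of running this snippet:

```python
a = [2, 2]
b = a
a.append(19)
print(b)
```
[2, 2, 19]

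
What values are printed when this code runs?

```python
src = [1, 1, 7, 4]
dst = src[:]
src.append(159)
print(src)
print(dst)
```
[1, 1, 7, 4, 159]
[1, 1, 7, 4]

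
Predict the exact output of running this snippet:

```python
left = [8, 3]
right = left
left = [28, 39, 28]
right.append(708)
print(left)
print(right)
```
[28, 39, 28]
[8, 3, 708]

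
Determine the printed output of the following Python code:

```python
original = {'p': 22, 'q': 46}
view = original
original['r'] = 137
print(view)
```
{'p': 22, 'q': 46, 'r': 137}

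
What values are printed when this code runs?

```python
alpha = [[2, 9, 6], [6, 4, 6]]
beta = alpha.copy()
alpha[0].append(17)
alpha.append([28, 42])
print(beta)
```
[[2, 9, 6, 17], [6, 4, 6]]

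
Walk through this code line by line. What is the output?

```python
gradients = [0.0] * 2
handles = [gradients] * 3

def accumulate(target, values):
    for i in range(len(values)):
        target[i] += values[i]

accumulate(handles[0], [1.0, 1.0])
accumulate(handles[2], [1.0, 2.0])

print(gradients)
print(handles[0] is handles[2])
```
[2.0, 3.0]
True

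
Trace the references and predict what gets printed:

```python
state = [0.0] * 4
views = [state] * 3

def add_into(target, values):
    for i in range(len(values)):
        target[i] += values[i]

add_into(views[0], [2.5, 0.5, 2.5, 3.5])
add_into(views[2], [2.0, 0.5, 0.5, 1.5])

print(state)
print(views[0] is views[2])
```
[4.5, 1.0, 3.0, 5.0]
True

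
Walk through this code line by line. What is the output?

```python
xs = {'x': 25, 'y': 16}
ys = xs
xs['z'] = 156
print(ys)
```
{'x': 25, 'y': 16, 'z': 156}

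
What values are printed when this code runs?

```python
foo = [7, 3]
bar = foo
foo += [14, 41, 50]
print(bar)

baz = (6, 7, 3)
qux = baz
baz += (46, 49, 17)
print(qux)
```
[7, 3, 14, 41, 50]
(6, 7, 3)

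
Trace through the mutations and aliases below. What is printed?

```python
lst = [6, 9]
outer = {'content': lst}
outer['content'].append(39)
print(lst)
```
[6, 9, 39]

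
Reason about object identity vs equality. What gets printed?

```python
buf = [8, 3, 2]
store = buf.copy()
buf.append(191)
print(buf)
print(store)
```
[8, 3, 2, 191]
[8, 3, 2]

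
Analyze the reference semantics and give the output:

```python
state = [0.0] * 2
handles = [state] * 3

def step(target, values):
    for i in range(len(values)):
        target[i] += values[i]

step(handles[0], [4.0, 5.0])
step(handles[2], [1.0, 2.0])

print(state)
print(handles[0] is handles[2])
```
[5.0, 7.0]
True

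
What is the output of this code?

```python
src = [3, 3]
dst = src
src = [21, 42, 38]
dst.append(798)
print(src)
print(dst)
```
[21, 42, 38]
[3, 3, 798]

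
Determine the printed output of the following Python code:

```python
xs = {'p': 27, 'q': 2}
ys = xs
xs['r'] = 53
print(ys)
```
{'p': 27, 'q': 2, 'r': 53}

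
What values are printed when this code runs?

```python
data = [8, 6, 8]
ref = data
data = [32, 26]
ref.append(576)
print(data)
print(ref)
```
[32, 26]
[8, 6, 8, 576]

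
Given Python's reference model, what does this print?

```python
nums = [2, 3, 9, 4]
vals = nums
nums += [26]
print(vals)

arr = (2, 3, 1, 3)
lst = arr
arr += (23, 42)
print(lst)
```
[2, 3, 9, 4, 26]
(2, 3, 1, 3)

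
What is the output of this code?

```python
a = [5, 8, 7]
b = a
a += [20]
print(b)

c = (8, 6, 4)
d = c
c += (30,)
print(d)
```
[5, 8, 7, 20]
(8, 6, 4)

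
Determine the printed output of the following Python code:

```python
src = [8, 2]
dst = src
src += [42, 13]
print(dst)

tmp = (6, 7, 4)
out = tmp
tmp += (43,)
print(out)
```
[8, 2, 42, 13]
(6, 7, 4)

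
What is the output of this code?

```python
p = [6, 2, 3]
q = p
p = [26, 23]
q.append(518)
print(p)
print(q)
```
[26, 23]
[6, 2, 3, 518]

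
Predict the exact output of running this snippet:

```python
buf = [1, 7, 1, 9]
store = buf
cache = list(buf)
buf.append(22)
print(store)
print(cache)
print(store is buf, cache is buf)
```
[1, 7, 1, 9, 22]
[1, 7, 1, 9]
True False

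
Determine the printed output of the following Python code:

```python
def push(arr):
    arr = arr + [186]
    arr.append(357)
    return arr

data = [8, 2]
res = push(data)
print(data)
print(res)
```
[8, 2]
[8, 2, 186, 357]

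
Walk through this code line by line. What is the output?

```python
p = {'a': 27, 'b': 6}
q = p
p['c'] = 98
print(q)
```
{'a': 27, 'b': 6, 'c': 98}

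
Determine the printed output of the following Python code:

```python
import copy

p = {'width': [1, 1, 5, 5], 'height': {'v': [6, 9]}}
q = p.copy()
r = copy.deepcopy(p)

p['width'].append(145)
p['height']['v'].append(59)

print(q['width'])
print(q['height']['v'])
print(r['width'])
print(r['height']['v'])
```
[1, 1, 5, 5, 145]
[6, 9, 59]
[1, 1, 5, 5]
[6, 9]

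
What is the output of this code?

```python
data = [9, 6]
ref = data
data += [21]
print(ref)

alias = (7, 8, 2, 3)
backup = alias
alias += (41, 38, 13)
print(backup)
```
[9, 6, 21]
(7, 8, 2, 3)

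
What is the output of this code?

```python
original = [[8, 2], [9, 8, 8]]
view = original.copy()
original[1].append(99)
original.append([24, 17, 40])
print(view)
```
[[8, 2], [9, 8, 8, 99]]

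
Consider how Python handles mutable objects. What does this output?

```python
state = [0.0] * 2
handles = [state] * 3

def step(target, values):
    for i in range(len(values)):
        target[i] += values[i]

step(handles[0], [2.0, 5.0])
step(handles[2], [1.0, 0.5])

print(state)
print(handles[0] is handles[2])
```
[3.0, 5.5]
True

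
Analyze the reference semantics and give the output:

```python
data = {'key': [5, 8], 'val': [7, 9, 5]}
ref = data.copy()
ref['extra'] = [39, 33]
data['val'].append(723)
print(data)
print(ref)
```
{'key': [5, 8], 'val': [7, 9, 5, 723]}
{'key': [5, 8], 'val': [7, 9, 5, 723], 'extra': [39, 33]}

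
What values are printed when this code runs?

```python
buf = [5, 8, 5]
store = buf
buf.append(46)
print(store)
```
[5, 8, 5, 46]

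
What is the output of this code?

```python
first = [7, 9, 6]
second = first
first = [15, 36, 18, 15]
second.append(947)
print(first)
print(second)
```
[15, 36, 18, 15]
[7, 9, 6, 947]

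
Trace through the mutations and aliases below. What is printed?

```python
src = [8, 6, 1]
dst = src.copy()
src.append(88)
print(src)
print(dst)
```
[8, 6, 1, 88]
[8, 6, 1]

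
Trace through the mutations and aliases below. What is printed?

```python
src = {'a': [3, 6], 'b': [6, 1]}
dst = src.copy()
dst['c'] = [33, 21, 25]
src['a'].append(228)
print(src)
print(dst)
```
{'a': [3, 6, 228], 'b': [6, 1]}
{'a': [3, 6, 228], 'b': [6, 1], 'c': [33, 21, 25]}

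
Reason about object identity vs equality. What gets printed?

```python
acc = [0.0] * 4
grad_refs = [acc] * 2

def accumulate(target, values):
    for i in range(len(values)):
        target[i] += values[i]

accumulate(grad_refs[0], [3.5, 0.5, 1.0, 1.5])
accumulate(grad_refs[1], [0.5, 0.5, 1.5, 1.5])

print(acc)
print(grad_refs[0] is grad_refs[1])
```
[4.0, 1.0, 2.5, 3.0]
True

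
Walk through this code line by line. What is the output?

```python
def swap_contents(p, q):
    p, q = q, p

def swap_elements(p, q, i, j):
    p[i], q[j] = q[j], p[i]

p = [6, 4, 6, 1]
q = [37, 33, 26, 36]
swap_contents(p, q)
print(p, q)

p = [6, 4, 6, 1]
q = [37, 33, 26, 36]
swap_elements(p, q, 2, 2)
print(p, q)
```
[6, 4, 6, 1] [37, 33, 26, 36]
[6, 4, 26, 1] [37, 33, 6, 36]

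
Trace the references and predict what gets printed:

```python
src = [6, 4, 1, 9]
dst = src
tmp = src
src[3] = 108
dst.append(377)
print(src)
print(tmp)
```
[6, 4, 1, 108, 377]
[6, 4, 1, 108, 377]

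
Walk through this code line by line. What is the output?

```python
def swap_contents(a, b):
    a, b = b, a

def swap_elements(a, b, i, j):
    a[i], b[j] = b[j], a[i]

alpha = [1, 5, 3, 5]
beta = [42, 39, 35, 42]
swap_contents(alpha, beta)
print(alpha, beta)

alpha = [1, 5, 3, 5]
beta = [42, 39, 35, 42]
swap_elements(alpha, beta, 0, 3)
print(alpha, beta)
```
[1, 5, 3, 5] [42, 39, 35, 42]
[42, 5, 3, 5] [42, 39, 35, 1]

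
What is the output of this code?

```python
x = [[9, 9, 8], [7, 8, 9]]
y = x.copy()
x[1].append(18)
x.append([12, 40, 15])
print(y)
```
[[9, 9, 8], [7, 8, 9, 18]]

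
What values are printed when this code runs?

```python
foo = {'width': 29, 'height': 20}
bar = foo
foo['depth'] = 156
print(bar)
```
{'width': 29, 'height': 20, 'depth': 156}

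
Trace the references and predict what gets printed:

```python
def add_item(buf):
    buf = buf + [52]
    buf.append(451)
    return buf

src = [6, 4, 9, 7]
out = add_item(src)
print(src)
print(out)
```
[6, 4, 9, 7]
[6, 4, 9, 7, 52, 451]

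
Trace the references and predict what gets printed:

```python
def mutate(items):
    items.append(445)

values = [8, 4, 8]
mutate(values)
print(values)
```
[8, 4, 8, 445]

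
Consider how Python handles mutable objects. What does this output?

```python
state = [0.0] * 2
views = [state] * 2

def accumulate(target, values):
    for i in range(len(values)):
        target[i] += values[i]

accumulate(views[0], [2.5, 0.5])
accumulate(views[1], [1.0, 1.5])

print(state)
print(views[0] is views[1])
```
[3.5, 2.0]
True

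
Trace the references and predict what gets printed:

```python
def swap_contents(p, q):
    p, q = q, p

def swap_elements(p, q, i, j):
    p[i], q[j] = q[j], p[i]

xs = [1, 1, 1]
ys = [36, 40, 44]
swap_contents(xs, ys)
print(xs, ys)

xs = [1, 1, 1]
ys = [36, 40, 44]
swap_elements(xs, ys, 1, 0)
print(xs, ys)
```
[1, 1, 1] [36, 40, 44]
[1, 36, 1] [1, 40, 44]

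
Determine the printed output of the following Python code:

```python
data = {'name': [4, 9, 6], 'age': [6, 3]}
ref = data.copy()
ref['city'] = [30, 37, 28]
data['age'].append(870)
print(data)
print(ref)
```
{'name': [4, 9, 6], 'age': [6, 3, 870]}
{'name': [4, 9, 6], 'age': [6, 3, 870], 'city': [30, 37, 28]}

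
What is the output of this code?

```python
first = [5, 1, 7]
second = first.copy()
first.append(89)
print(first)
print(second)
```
[5, 1, 7, 89]
[5, 1, 7]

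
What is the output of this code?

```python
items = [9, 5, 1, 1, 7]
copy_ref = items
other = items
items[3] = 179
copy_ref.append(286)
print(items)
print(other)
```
[9, 5, 1, 179, 7, 286]
[9, 5, 1, 179, 7, 286]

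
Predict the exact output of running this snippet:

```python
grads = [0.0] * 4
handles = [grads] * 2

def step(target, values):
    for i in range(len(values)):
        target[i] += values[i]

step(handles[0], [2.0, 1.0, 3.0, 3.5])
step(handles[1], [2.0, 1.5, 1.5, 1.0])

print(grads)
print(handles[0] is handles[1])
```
[4.0, 2.5, 4.5, 4.5]
True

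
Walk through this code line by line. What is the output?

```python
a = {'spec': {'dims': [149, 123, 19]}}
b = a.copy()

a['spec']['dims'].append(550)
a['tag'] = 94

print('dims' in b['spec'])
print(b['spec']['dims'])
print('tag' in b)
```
True
[149, 123, 19, 550]
False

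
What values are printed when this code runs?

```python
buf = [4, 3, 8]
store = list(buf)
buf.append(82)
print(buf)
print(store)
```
[4, 3, 8, 82]
[4, 3, 8]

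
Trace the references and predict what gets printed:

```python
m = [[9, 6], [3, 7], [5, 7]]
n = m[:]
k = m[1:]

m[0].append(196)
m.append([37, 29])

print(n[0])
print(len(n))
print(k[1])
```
[9, 6, 196]
3
[5, 7]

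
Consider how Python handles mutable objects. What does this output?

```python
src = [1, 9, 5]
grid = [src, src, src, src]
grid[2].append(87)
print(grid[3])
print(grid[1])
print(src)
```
[1, 9, 5, 87]
[1, 9, 5, 87]
[1, 9, 5, 87]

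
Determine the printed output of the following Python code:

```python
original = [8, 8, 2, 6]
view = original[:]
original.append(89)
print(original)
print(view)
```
[8, 8, 2, 6, 89]
[8, 8, 2, 6]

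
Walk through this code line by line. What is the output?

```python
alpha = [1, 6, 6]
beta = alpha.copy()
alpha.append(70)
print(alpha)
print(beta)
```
[1, 6, 6, 70]
[1, 6, 6]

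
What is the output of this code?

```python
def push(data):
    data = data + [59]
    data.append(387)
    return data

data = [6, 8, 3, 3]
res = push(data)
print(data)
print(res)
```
[6, 8, 3, 3]
[6, 8, 3, 3, 59, 387]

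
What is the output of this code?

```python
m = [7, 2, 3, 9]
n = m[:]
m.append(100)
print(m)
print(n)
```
[7, 2, 3, 9, 100]
[7, 2, 3, 9]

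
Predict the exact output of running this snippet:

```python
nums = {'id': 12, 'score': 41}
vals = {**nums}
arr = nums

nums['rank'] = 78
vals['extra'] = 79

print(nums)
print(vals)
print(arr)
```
{'id': 12, 'score': 41, 'rank': 78}
{'id': 12, 'score': 41, 'extra': 79}
{'id': 12, 'score': 41, 'rank': 78}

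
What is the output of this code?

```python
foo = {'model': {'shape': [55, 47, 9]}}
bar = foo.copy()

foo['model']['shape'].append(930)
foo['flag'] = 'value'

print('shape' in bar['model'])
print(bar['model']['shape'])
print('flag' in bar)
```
True
[55, 47, 9, 930]
False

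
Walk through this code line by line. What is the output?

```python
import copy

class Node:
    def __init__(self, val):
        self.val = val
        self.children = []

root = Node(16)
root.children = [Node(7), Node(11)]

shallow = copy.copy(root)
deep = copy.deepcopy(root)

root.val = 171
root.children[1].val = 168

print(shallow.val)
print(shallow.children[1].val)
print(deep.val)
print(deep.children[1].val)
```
16
168
16
11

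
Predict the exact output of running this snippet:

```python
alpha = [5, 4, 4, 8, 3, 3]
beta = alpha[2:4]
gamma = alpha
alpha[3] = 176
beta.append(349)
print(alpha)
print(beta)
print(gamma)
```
[5, 4, 4, 176, 3, 3]
[4, 8, 349]
[5, 4, 4, 176, 3, 3]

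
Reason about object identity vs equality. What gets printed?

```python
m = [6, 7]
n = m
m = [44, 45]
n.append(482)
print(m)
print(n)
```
[44, 45]
[6, 7, 482]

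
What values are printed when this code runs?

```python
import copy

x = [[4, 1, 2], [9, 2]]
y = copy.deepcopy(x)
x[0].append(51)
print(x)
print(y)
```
[[4, 1, 2, 51], [9, 2]]
[[4, 1, 2], [9, 2]]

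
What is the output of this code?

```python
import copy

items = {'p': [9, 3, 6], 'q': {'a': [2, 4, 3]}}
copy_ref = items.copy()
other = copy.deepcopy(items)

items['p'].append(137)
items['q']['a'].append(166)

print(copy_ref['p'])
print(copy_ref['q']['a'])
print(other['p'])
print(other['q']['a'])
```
[9, 3, 6, 137]
[2, 4, 3, 166]
[9, 3, 6]
[2, 4, 3]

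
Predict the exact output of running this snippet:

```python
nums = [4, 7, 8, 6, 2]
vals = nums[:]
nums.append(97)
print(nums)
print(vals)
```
[4, 7, 8, 6, 2, 97]
[4, 7, 8, 6, 2]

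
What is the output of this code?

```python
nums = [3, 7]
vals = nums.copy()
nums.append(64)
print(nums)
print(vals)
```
[3, 7, 64]
[3, 7]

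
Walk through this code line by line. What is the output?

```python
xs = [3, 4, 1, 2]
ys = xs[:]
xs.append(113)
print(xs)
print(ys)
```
[3, 4, 1, 2, 113]
[3, 4, 1, 2]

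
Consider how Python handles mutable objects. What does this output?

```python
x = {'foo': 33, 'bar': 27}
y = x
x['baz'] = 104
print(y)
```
{'foo': 33, 'bar': 27, 'baz': 104}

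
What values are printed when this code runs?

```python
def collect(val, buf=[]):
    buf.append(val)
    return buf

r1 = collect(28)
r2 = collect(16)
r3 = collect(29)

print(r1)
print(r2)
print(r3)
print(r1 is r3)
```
[28, 16, 29]
[28, 16, 29]
[28, 16, 29]
True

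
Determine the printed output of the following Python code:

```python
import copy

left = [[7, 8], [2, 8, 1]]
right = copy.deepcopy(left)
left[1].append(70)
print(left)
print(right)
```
[[7, 8], [2, 8, 1, 70]]
[[7, 8], [2, 8, 1]]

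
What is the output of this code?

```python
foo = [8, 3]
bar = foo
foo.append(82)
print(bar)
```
[8, 3, 82]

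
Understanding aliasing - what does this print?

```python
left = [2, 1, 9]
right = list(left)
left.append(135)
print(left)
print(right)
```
[2, 1, 9, 135]
[2, 1, 9]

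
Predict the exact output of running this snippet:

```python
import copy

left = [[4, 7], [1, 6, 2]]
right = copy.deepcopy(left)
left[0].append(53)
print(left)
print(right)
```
[[4, 7, 53], [1, 6, 2]]
[[4, 7], [1, 6, 2]]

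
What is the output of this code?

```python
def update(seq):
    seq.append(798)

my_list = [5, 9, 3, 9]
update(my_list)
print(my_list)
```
[5, 9, 3, 9, 798]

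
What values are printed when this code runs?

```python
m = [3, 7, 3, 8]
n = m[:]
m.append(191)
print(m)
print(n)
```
[3, 7, 3, 8, 191]
[3, 7, 3, 8]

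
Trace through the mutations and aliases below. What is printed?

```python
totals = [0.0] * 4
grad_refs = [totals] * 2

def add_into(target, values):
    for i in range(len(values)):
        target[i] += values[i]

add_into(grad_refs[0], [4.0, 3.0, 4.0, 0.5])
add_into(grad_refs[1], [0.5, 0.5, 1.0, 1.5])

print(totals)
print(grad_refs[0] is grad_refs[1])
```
[4.5, 3.5, 5.0, 2.0]
True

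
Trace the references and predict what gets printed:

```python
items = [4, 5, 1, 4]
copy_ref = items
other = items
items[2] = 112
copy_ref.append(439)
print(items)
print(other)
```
[4, 5, 112, 4, 439]
[4, 5, 112, 4, 439]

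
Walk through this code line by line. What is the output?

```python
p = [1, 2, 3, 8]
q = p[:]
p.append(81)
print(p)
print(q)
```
[1, 2, 3, 8, 81]
[1, 2, 3, 8]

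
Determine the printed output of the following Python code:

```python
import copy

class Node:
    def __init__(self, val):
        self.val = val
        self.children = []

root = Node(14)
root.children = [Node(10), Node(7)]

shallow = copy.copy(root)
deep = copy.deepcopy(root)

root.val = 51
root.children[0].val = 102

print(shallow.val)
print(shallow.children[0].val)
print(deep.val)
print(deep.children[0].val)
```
14
102
14
10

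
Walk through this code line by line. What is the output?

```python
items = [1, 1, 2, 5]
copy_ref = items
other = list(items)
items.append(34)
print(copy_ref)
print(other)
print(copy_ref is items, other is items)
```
[1, 1, 2, 5, 34]
[1, 1, 2, 5]
True False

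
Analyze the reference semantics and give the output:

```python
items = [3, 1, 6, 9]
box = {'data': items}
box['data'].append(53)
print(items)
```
[3, 1, 6, 9, 53]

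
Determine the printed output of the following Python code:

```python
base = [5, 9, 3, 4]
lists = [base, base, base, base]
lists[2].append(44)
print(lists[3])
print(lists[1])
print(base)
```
[5, 9, 3, 4, 44]
[5, 9, 3, 4, 44]
[5, 9, 3, 4, 44]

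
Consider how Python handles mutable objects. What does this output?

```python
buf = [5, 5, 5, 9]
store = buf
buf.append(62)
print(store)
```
[5, 5, 5, 9, 62]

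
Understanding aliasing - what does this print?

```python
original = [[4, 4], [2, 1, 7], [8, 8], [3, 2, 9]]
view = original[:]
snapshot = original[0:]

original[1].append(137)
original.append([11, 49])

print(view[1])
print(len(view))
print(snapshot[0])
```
[2, 1, 7, 137]
4
[4, 4]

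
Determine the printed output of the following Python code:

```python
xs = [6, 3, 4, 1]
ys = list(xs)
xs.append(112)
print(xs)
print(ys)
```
[6, 3, 4, 1, 112]
[6, 3, 4, 1]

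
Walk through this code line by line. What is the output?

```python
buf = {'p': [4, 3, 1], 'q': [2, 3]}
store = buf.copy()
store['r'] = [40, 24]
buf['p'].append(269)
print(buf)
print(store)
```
{'p': [4, 3, 1, 269], 'q': [2, 3]}
{'p': [4, 3, 1, 269], 'q': [2, 3], 'r': [40, 24]}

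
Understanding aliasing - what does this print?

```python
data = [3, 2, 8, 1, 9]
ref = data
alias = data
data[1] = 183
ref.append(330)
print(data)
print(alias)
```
[3, 183, 8, 1, 9, 330]
[3, 183, 8, 1, 9, 330]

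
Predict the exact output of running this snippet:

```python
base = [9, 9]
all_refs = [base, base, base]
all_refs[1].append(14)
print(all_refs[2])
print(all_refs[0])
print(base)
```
[9, 9, 14]
[9, 9, 14]
[9, 9, 14]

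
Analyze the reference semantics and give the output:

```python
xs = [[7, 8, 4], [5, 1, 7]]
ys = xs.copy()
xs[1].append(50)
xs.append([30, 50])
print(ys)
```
[[7, 8, 4], [5, 1, 7, 50]]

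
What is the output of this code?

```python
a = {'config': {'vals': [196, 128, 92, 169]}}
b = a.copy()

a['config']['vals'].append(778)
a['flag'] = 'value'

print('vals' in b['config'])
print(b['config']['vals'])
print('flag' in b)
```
True
[196, 128, 92, 169, 778]
False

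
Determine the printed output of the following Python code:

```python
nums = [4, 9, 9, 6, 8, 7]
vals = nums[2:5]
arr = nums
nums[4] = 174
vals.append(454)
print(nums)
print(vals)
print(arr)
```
[4, 9, 9, 6, 174, 7]
[9, 6, 8, 454]
[4, 9, 9, 6, 174, 7]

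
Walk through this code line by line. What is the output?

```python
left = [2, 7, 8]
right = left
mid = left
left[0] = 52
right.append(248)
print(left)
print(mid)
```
[52, 7, 8, 248]
[52, 7, 8, 248]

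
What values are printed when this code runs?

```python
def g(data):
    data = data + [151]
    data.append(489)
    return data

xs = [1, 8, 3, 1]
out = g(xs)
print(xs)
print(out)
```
[1, 8, 3, 1]
[1, 8, 3, 1, 151, 489]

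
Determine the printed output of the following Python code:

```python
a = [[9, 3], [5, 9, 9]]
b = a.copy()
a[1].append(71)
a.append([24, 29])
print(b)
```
[[9, 3], [5, 9, 9, 71]]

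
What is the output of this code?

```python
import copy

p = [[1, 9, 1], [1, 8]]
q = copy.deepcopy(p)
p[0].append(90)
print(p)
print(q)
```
[[1, 9, 1, 90], [1, 8]]
[[1, 9, 1], [1, 8]]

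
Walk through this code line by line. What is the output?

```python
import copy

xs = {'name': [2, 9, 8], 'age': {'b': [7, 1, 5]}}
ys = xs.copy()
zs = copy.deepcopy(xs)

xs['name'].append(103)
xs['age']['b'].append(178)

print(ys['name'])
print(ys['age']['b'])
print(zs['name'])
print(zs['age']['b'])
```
[2, 9, 8, 103]
[7, 1, 5, 178]
[2, 9, 8]
[7, 1, 5]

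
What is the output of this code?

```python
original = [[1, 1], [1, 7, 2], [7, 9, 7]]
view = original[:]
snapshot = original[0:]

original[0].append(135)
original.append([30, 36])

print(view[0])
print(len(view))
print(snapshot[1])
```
[1, 1, 135]
3
[1, 7, 2]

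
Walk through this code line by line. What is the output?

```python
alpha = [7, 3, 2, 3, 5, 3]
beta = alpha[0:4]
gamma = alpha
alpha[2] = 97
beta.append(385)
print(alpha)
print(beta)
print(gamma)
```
[7, 3, 97, 3, 5, 3]
[7, 3, 2, 3, 385]
[7, 3, 97, 3, 5, 3]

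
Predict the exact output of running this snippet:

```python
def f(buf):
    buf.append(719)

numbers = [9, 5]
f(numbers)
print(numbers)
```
[9, 5, 719]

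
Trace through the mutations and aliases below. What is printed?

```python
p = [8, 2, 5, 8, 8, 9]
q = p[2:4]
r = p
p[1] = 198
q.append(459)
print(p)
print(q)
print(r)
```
[8, 198, 5, 8, 8, 9]
[5, 8, 459]
[8, 198, 5, 8, 8, 9]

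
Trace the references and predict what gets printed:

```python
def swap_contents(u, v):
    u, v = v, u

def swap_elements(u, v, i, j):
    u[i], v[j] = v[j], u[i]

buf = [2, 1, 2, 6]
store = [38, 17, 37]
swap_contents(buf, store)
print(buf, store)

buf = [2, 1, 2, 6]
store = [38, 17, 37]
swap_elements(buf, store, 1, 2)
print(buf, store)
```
[2, 1, 2, 6] [38, 17, 37]
[2, 37, 2, 6] [38, 17, 1]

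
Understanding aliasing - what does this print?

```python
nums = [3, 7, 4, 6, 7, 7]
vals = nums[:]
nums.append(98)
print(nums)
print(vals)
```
[3, 7, 4, 6, 7, 7, 98]
[3, 7, 4, 6, 7, 7]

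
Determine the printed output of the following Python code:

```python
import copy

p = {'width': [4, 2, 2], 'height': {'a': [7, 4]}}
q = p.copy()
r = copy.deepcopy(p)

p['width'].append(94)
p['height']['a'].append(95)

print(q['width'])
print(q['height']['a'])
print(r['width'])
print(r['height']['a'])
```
[4, 2, 2, 94]
[7, 4, 95]
[4, 2, 2]
[7, 4]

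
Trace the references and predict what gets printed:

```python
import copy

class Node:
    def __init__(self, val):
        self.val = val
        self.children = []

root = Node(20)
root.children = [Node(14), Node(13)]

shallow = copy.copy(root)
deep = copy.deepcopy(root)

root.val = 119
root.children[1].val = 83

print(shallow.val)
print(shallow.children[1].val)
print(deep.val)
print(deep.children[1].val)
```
20
83
20
13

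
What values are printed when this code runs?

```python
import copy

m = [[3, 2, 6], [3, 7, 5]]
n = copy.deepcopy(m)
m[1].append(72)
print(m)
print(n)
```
[[3, 2, 6], [3, 7, 5, 72]]
[[3, 2, 6], [3, 7, 5]]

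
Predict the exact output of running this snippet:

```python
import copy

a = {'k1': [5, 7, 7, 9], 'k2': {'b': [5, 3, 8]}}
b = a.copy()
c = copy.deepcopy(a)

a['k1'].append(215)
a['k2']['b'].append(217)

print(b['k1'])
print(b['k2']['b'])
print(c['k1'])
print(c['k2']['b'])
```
[5, 7, 7, 9, 215]
[5, 3, 8, 217]
[5, 7, 7, 9]
[5, 3, 8]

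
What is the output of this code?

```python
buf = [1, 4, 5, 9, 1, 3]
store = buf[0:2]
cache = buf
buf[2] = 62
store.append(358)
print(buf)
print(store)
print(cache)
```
[1, 4, 62, 9, 1, 3]
[1, 4, 358]
[1, 4, 62, 9, 1, 3]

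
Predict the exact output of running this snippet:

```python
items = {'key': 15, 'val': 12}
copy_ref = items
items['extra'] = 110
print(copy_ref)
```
{'key': 15, 'val': 12, 'extra': 110}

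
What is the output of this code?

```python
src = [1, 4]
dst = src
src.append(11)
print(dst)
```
[1, 4, 11]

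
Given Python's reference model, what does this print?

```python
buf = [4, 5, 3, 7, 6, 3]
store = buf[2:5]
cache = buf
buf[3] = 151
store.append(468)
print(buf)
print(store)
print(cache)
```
[4, 5, 3, 151, 6, 3]
[3, 7, 6, 468]
[4, 5, 3, 151, 6, 3]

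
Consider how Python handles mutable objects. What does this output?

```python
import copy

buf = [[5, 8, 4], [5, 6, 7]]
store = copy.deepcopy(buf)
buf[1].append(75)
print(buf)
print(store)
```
[[5, 8, 4], [5, 6, 7, 75]]
[[5, 8, 4], [5, 6, 7]]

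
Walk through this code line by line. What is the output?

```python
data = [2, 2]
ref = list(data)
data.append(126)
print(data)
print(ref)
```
[2, 2, 126]
[2, 2]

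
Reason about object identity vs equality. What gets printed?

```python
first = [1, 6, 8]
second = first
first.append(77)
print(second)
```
[1, 6, 8, 77]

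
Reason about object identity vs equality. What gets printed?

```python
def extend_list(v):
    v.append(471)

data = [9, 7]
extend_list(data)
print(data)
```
[9, 7, 471]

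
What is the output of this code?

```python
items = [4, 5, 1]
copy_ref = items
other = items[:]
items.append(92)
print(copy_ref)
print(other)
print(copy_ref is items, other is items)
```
[4, 5, 1, 92]
[4, 5, 1]
True False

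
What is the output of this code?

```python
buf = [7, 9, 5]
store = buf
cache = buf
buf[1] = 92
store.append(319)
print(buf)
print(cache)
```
[7, 92, 5, 319]
[7, 92, 5, 319]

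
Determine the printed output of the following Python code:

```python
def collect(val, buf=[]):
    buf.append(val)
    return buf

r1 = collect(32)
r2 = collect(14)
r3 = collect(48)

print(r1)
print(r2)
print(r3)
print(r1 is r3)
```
[32, 14, 48]
[32, 14, 48]
[32, 14, 48]
True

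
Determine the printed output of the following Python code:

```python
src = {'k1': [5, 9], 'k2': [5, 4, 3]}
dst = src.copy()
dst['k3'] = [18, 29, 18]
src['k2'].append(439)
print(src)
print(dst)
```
{'k1': [5, 9], 'k2': [5, 4, 3, 439]}
{'k1': [5, 9], 'k2': [5, 4, 3, 439], 'k3': [18, 29, 18]}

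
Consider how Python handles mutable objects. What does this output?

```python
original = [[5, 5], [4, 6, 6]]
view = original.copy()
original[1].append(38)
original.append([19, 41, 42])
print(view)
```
[[5, 5], [4, 6, 6, 38]]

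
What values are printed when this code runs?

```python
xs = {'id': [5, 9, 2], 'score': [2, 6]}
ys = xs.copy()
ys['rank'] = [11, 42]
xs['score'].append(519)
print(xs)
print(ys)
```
{'id': [5, 9, 2], 'score': [2, 6, 519]}
{'id': [5, 9, 2], 'score': [2, 6, 519], 'rank': [11, 42]}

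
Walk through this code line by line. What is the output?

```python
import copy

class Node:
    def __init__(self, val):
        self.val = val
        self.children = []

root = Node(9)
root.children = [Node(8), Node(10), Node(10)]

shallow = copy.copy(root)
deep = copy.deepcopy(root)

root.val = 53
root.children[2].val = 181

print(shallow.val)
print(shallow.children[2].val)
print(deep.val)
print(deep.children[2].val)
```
9
181
9
10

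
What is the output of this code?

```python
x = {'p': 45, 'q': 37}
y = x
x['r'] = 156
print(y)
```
{'p': 45, 'q': 37, 'r': 156}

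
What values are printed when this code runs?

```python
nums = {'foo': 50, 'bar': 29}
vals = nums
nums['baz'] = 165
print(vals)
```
{'foo': 50, 'bar': 29, 'baz': 165}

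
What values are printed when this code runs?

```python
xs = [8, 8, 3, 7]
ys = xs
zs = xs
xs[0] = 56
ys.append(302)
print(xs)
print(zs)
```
[56, 8, 3, 7, 302]
[56, 8, 3, 7, 302]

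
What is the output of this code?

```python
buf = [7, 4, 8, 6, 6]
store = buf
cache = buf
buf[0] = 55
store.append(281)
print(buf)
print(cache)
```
[55, 4, 8, 6, 6, 281]
[55, 4, 8, 6, 6, 281]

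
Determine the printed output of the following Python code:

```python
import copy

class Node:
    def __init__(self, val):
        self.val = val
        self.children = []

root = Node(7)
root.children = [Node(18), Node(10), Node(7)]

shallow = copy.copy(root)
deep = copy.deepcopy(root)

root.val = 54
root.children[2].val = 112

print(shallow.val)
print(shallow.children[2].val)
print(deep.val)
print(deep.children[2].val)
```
7
112
7
7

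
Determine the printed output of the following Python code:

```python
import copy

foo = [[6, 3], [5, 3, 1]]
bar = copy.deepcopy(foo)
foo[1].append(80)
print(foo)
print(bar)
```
[[6, 3], [5, 3, 1, 80]]
[[6, 3], [5, 3, 1]]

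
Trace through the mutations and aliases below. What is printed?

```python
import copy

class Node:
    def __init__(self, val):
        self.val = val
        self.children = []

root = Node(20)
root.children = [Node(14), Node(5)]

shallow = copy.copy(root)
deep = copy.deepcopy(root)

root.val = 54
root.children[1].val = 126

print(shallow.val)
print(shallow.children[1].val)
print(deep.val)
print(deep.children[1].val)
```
20
126
20
5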